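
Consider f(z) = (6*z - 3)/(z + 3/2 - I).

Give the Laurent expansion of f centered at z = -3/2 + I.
Put w = z - (-3/2 + I), i.e. z = w - 3/2 + I. The denominator is w, so it suffices to rewrite the numerator in powers of w.

P(z) = 6*z - 3
P(w - 3/2 + I) = -12 + 6*I + 6*w

Dividing each term by w:
  f = (-12 + 6*I)/w + 6

Substituting back w = z + 3/2 - I:
  f(z) = (-12 + 6*I)/(z + 3/2 - I) + 6

The series is finite because the numerator is a polynomial; the negative powers form the principal part, and the coefficient of 1/(z + 3/2 - I) gives Res(f, -3/2 + I) = -12 + 6*I.

Final answer: (-12 + 6*I)/(z + 3/2 - I) + 6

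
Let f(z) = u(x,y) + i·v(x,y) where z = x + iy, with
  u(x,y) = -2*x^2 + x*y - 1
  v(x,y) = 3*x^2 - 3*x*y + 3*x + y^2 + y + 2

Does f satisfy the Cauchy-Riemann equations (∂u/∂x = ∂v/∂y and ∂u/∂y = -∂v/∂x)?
∂u/∂x = -4*x + y
∂v/∂y = -3*x + 2*y + 1
∂u/∂y = x
∂v/∂x = 6*x - 3*y + 3
∂u/∂x ≠ ∂v/∂y and ∂u/∂y ≠ -∂v/∂x; the Cauchy-Riemann equations are not satisfied, so f is not analytic.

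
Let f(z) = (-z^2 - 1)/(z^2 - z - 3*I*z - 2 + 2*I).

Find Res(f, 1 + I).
1/2 - 3*I/2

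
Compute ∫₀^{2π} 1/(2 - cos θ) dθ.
Call the integral J. The integrand is 2π-periodic and we integrate over a full period, so shifting θ does not change the value (θ → θ + π flips the sign of the trig term). Hence
  J = ∫₀^{2π} dθ/(2 + cos θ).
Put z = e^{iθ}: then cos θ = (z + 1/z)/2, dθ = dz/(iz), and z runs once counterclockwise around |z| = 1:
  J = ∮_{|z|=1} 1/(2 + (z + 1/z)/2) · dz/(iz) = (2/i) ∮_{|z|=1} dz/(z^2 + 4*z + 1).
The roots of z^2 + 4*z + 1 are z = (-2 ± sqrt(2^2 - 1^2)), with sqrt(3) = sqrt(3); their product is 1, so only z₊ = -2 + sqrt(3) lies inside the unit circle (z₋ = -2 - sqrt(3) lies outside).
z₊ is a simple zero of q(z) = z^2 + 4*z + 1, so Res(1/q, z₊) = 1/q'(z₊) with q'(z) = 2*z + 4; and q'(z₊) = (z₊ - z₋) = 2*sqrt(3).
Therefore J = (2/i) · 2πi · 1/(2*sqrt(3)) = 2*pi/(sqrt(3)) = 2*sqrt(3)*pi/3

Final answer: 2*sqrt(3)*pi/3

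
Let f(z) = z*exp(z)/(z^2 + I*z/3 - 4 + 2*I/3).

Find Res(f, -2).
Write f(z) = P(z)/Q(z) with P(z) = z*exp(z) and Q(z) = z^2 + I*z/3 - 4 + 2*I/3.
The denominator factors as Q(z) = (z + 2)*(z - 2 + I/3), so z = -2 is a simple zero of Q and P is analytic there; z = -2 is therefore a simple pole and
  Res(f, z₀) = P(z₀)/Q'(z₀).

Q'(z) = 2*z + I/3, so Q'(-2) = -4 + I/3.
P(-2) = -2*exp(-2).

Res(f, -2) = (-2*exp(-2))/(-4 + I/3) = (72/145 + 6*I/145)*exp(-2)

Final answer: (72/145 + 6*I/145)*exp(-2)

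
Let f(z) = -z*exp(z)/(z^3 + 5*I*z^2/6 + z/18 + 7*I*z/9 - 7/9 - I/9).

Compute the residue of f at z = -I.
Write f(z) = P(z)/Q(z) with P(z) = -z*exp(z) and Q(z) = z^3 + 5*I*z^2/6 + z/18 + 7*I*z/9 - 7/9 - I/9.
The denominator factors as Q(z) = (z + I)*(z - 2/3 + I/2)*(z + 2/3 - 2*I/3), so z = -I is a simple zero of Q and P is analytic there; z = -I is therefore a simple pole and
  Res(f, z₀) = P(z₀)/Q'(z₀).

Q'(z) = 3*z^2 + 5*I*z/3 + 1/18 + 7*I/9, so Q'(-I) = -23/18 + 7*I/9.
P(-I) = I*exp(-I).

Res(f, -I) = (I*exp(-I))/(-23/18 + 7*I/9) = (252/725 - 414*I/725)*exp(-I)

Final answer: (252/725 - 414*I/725)*exp(-I)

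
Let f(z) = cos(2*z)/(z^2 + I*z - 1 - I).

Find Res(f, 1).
Write f(z) = P(z)/Q(z) with P(z) = cos(2*z) and Q(z) = z^2 + I*z - 1 - I.
The denominator factors as Q(z) = (z + 1 + I)*(z - 1), so z = 1 is a simple zero of Q and P is analytic there; z = 1 is therefore a simple pole and
  Res(f, z₀) = P(z₀)/Q'(z₀).

Q'(z) = 2*z + I, so Q'(1) = 2 + I.
P(1) = cos(2).

Res(f, 1) = (cos(2))/(2 + I) = (2/5 - I/5)*cos(2)

Final answer: (2/5 - I/5)*cos(2)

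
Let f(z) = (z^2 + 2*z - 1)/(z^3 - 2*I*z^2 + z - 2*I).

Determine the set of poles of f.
The singularities of f are the zeros of the denominator. Factoring,
  z^3 - 2*I*z^2 + z - 2*I = (z + I)*(z - I)*(z - 2*I)
so the candidates are z = -I, z = I, z = 2*I.

Check the numerator P(z) = z^2 + 2*z - 1 at each one:
  P(-I) = -2 - 2*I ≠ 0, so z = -I is a (simple) pole.
  P(I) = -2 + 2*I ≠ 0, so z = I is a (simple) pole.
  P(2*I) = -5 + 4*I ≠ 0, so z = 2*I is a (simple) pole.

Poles of f: {-I, I, 2*I}

Final answer: {-I, I, 2*I}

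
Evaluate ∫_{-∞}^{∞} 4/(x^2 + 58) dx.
Let f(z) = 4/(z^2 + 58). The denominator has no real zeros and deg Q - deg P = 2 ≥ 2, so the integral of f over the upper semicircle |z| = R tends to 0 as R → ∞. Closing the contour in the upper half-plane,
  ∫_{-∞}^{∞} f(x) dx = 2πi · Σ Res(f, z_k)  over the poles with Im z_k > 0.

Zeros of the denominator: z^2 + 58 = 0 gives z = ±sqrt(58)*I.
Upper half-plane: z = sqrt(58)*I (simple).

Each pole is a simple zero of Q(z) = z^2 + 58, so Res(f, z₀) = P(z₀)/Q'(z₀) with P(z) = 4, Q'(z) = 2*z:
  Res(f, sqrt(58)*I) = (4)/(2*sqrt(58)*I) = -sqrt(58)*I/29

∫_{-∞}^{∞} f(x) dx = 2πi · (-sqrt(58)*I/29) = 2*sqrt(58)*pi/29

Final answer: 2*sqrt(58)*pi/29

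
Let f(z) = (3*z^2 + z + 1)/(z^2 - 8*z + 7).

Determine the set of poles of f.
{1, 7}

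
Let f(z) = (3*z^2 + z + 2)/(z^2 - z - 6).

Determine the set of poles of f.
The singularities of f are the zeros of the denominator. Factoring,
  z^2 - z - 6 = (z - 3)*(z + 2)
so the candidates are z = 3, z = -2.

Check the numerator P(z) = 3*z^2 + z + 2 at each one:
  P(3) = 32 ≠ 0, so z = 3 is a (simple) pole.
  P(-2) = 12 ≠ 0, so z = -2 is a (simple) pole.

Poles of f: {-2, 3}

Final answer: {-2, 3}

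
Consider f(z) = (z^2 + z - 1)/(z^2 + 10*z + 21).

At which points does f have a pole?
The singularities of f are the zeros of the denominator. Factoring,
  z^2 + 10*z + 21 = (z + 3)*(z + 7)
so the candidates are z = -3, z = -7.

Check the numerator P(z) = z^2 + z - 1 at each one:
  P(-3) = 5 ≠ 0, so z = -3 is a (simple) pole.
  P(-7) = 41 ≠ 0, so z = -7 is a (simple) pole.

Poles of f: {-7, -3}

Final answer: {-7, -3}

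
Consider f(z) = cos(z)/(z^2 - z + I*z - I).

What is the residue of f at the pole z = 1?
Write f(z) = P(z)/Q(z) with P(z) = cos(z) and Q(z) = z^2 - z + I*z - I.
The denominator factors as Q(z) = (z + I)*(z - 1), so z = 1 is a simple zero of Q and P is analytic there; z = 1 is therefore a simple pole and
  Res(f, z₀) = P(z₀)/Q'(z₀).

Q'(z) = 2*z - 1 + I, so Q'(1) = 1 + I.
P(1) = cos(1).

Res(f, 1) = (cos(1))/(1 + I) = (1/2 - I/2)*cos(1)

Final answer: (1/2 - I/2)*cos(1)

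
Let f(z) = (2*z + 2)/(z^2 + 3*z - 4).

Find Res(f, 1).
Write f(z) = P(z)/Q(z) with P(z) = 2*z + 2 and Q(z) = z^2 + 3*z - 4.
The denominator factors as Q(z) = (z + 4)*(z - 1), so z = 1 is a simple zero of Q and P is analytic there; z = 1 is therefore a simple pole and
  Res(f, z₀) = P(z₀)/Q'(z₀).

Q'(z) = 2*z + 3, so Q'(1) = 5.
P(1) = 4.

Res(f, 1) = (4)/(5) = 4/5

Final answer: 4/5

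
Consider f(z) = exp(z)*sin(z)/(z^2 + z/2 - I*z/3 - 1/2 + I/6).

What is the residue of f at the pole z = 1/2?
(54/85 + 12*I/85)*exp(1/2)*sin(1/2)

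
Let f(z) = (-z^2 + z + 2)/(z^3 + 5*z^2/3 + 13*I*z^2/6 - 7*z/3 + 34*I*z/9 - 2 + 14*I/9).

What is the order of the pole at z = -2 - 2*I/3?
1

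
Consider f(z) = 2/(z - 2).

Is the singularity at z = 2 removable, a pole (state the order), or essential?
Write f(z) = g(z)/(z - 2) with g(z) = 2.
g is entire and g(2) = 2 ≠ 0, so no factor of (z - 2) cancels: the Laurent expansion of f about z = 2 starts at the power -1, i.e. lim_{z→z₀} (z - z₀) f(z) = 2 is finite and nonzero.
So z = 2 is a pole of order 1.

Final answer: pole of order 1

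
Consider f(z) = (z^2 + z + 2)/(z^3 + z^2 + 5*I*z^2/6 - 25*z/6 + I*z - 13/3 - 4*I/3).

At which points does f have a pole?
{-2, -1 - I/2, 2 - I/3}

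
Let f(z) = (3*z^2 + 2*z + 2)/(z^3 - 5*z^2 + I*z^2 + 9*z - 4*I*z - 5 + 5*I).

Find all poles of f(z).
The singularities of f are the zeros of the denominator. Factoring,
  z^3 - 5*z^2 + I*z^2 + 9*z - 4*I*z - 5 + 5*I = (z - 2 + I)*(z - 1 + I)*(z - 2 - I)
so the candidates are z = 2 - I, z = 1 - I, z = 2 + I.

Check the numerator P(z) = 3*z^2 + 2*z + 2 at each one:
  P(2 - I) = 15 - 14*I ≠ 0, so z = 2 - I is a (simple) pole.
  P(1 - I) = 4 - 8*I ≠ 0, so z = 1 - I is a (simple) pole.
  P(2 + I) = 15 + 14*I ≠ 0, so z = 2 + I is a (simple) pole.

Poles of f: {1 - I, 2 - I, 2 + I}

Final answer: {1 - I, 2 - I, 2 + I}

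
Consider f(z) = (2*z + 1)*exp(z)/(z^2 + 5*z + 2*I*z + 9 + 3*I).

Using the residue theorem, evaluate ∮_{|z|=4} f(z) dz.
pi*(-28/17 + 10*I/17)*exp(-2 + I)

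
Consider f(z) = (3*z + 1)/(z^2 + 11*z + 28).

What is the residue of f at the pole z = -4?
Write f(z) = P(z)/Q(z) with P(z) = 3*z + 1 and Q(z) = z^2 + 11*z + 28.
The denominator factors as Q(z) = (z + 7)*(z + 4), so z = -4 is a simple zero of Q and P is analytic there; z = -4 is therefore a simple pole and
  Res(f, z₀) = P(z₀)/Q'(z₀).

Q'(z) = 2*z + 11, so Q'(-4) = 3.
P(-4) = -11.

Res(f, -4) = (-11)/(3) = -11/3

Final answer: -11/3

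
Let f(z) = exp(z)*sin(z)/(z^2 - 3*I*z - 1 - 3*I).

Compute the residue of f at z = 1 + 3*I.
Write f(z) = P(z)/Q(z) with P(z) = exp(z)*sin(z) and Q(z) = z^2 - 3*I*z - 1 - 3*I.
The denominator factors as Q(z) = (z + 1)*(z - 1 - 3*I), so z = 1 + 3*I is a simple zero of Q and P is analytic there; z = 1 + 3*I is therefore a simple pole and
  Res(f, z₀) = P(z₀)/Q'(z₀).

Q'(z) = 2*z - 3*I, so Q'(1 + 3*I) = 2 + 3*I.
P(1 + 3*I) = exp(1 + 3*I)*sin(1 + 3*I).

Res(f, 1 + 3*I) = (exp(1 + 3*I)*sin(1 + 3*I))/(2 + 3*I) = (2/13 - 3*I/13)*exp(1 + 3*I)*sin(1 + 3*I)

Final answer: (2/13 - 3*I/13)*exp(1 + 3*I)*sin(1 + 3*I)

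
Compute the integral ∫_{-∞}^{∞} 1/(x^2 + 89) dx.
Let f(z) = 1/(z^2 + 89). The denominator has no real zeros and deg Q - deg P = 2 ≥ 2, so the integral of f over the upper semicircle |z| = R tends to 0 as R → ∞. Closing the contour in the upper half-plane,
  ∫_{-∞}^{∞} f(x) dx = 2πi · Σ Res(f, z_k)  over the poles with Im z_k > 0.

Zeros of the denominator: z^2 + 89 = 0 gives z = ±sqrt(89)*I.
Upper half-plane: z = sqrt(89)*I (simple).

Each pole is a simple zero of Q(z) = z^2 + 89, so Res(f, z₀) = P(z₀)/Q'(z₀) with P(z) = 1, Q'(z) = 2*z:
  Res(f, sqrt(89)*I) = (1)/(2*sqrt(89)*I) = -sqrt(89)*I/178

∫_{-∞}^{∞} f(x) dx = 2πi · (-sqrt(89)*I/178) = sqrt(89)*pi/89

Final answer: sqrt(89)*pi/89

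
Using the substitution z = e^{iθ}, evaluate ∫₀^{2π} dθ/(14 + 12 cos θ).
Let J = ∫₀^{2π} dθ/(14 + 12 cos θ).
Put z = e^{iθ}: then cos θ = (z + 1/z)/2, dθ = dz/(iz), and z runs once counterclockwise around |z| = 1:
  J = ∮_{|z|=1} 1/(14 + 12*(z + 1/z)/2) · dz/(iz) = (2/i) ∮_{|z|=1} dz/(12*z^2 + 28*z + 12).
The roots of 12*z^2 + 28*z + 12 are z = (-14 ± sqrt(14^2 - 12^2))/12, with sqrt(52) = 2*sqrt(13); their product is 1, so only z₊ = -7/6 + sqrt(13)/6 lies inside the unit circle (z₋ = -7/6 - sqrt(13)/6 lies outside).
z₊ is a simple zero of q(z) = 12*z^2 + 28*z + 12, so Res(1/q, z₊) = 1/q'(z₊) with q'(z) = 24*z + 28; and q'(z₊) = 12*(z₊ - z₋) = 4*sqrt(13).
Therefore J = (2/i) · 2πi · 1/(4*sqrt(13)) = 2*pi/(2*sqrt(13)) = sqrt(13)*pi/13

Final answer: sqrt(13)*pi/13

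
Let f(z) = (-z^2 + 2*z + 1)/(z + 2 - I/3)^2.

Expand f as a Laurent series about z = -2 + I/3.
Put w = z - (-2 + I/3), i.e. z = w - 2 + I/3. The denominator is w^2, so it suffices to rewrite the numerator in powers of w.

P(z) = -z^2 + 2*z + 1
P(w - 2 + I/3) = -62/9 + 2*I + (6 - 2*I/3)*w - w^2

Dividing each term by w^2:
  f = (-62/9 + 2*I)/w^2 + (6 - 2*I/3)/w - 1

Substituting back w = z + 2 - I/3:
  f(z) = (-62/9 + 2*I)/(z + 2 - I/3)^2 + (6 - 2*I/3)/(z + 2 - I/3) - 1

The series is finite because the numerator is a polynomial; the negative powers form the principal part, and the coefficient of 1/(z + 2 - I/3) gives Res(f, -2 + I/3) = 6 - 2*I/3.

Final answer: (-62/9 + 2*I)/(z + 2 - I/3)^2 + (6 - 2*I/3)/(z + 2 - I/3) - 1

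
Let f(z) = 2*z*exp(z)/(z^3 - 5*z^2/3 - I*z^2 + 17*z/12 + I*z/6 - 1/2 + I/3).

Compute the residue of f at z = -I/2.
(-66/125 + 12*I/125)*exp(-I/2)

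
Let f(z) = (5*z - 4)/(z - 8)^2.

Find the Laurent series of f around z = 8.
36/(z - 8)^2 + 5/(z - 8)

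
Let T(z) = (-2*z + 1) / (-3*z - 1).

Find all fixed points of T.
T(z) = z means -2*z + 1 = z*(-3*z - 1), i.e.
  -3*z^2 + z - 1 = 0.
Discriminant: (1)^2 - 4*(-3)*(-1) = -11, so the roots are complex conjugates.
  z = (-1 ± I*sqrt(11))/(2*(-3))
Fixed points: {1/6 - sqrt(11)*I/6, 1/6 + sqrt(11)*I/6}

Final answer: {1/6 - sqrt(11)*I/6, 1/6 + sqrt(11)*I/6}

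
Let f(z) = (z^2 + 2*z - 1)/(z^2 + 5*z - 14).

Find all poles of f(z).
The singularities of f are the zeros of the denominator. Factoring,
  z^2 + 5*z - 14 = (z - 2)*(z + 7)
so the candidates are z = 2, z = -7.

Check the numerator P(z) = z^2 + 2*z - 1 at each one:
  P(2) = 7 ≠ 0, so z = 2 is a (simple) pole.
  P(-7) = 34 ≠ 0, so z = -7 is a (simple) pole.

Poles of f: {-7, 2}

Final answer: {-7, 2}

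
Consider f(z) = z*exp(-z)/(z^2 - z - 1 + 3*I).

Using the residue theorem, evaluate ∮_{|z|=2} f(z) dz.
By the residue theorem, ∮_C f(z) dz = 2πi · (sum of the residues of f at the poles inside |z| = 2).

The denominator factors as (z + 1 - I)*(z - 2 + I), so the singularities of f are simple poles at z = -1 + I, z = 2 - I.
  |-1 + I|² = 2 < 4 = 2², so this pole is inside the contour.
  |2 - I|² = 5 > 4 = 2², so this pole is outside the contour.

With P(z) = z*exp(-z) and Q(z) = z^2 - z - 1 + 3*I, each pole is simple, so Res(f, z₀) = P(z₀)/Q'(z₀) with Q'(z) = 2*z - 1.
  Res(f, -1 + I) = P(-1 + I)/Q'(-1 + I) = ((-1 + I)*exp(1 - I))/(-3 + 2*I) = (5/13 - I/13)*exp(1 - I)

∮_C f(z) dz = 2πi · ((5/13 - I/13)*exp(1 - I)) = pi*(2/13 + 10*I/13)*exp(1 - I)

Final answer: pi*(2/13 + 10*I/13)*exp(1 - I)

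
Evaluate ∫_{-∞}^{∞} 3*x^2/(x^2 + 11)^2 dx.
3*sqrt(11)*pi/22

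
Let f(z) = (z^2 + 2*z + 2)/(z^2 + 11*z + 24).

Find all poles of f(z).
The singularities of f are the zeros of the denominator. Factoring,
  z^2 + 11*z + 24 = (z + 3)*(z + 8)
so the candidates are z = -3, z = -8.

Check the numerator P(z) = z^2 + 2*z + 2 at each one:
  P(-3) = 5 ≠ 0, so z = -3 is a (simple) pole.
  P(-8) = 50 ≠ 0, so z = -8 is a (simple) pole.

Poles of f: {-8, -3}

Final answer: {-8, -3}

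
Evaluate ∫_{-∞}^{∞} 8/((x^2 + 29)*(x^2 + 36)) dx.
Let f(z) = 8/((z^2 + 29)*(z^2 + 36)). The denominator has no real zeros and deg Q - deg P = 4 ≥ 2, so the integral of f over the upper semicircle |z| = R tends to 0 as R → ∞. Closing the contour in the upper half-plane,
  ∫_{-∞}^{∞} f(x) dx = 2πi · Σ Res(f, z_k)  over the poles with Im z_k > 0.

Zeros of the denominator: z^2 + 36 = 0 gives z = ±6*I; z^2 + 29 = 0 gives z = ±sqrt(29)*I.
Upper half-plane: z = 6*I, z = sqrt(29)*I (simple).

Each pole is a simple zero of Q(z) = z^4 + 65*z^2 + 1044, so Res(f, z₀) = P(z₀)/Q'(z₀) with P(z) = 8, Q'(z) = 4*z^3 + 130*z:
  Res(f, 6*I) = (8)/(-84*I) = 2*I/21
  Res(f, sqrt(29)*I) = (8)/(14*sqrt(29)*I) = -4*sqrt(29)*I/203

Sum of residues: 2*I*(29 - 6*sqrt(29))/609
∫_{-∞}^{∞} f(x) dx = 2πi · (2*I*(29 - 6*sqrt(29))/609) = 4*pi*(-29 + 6*sqrt(29))/609

Final answer: 4*pi*(-29 + 6*sqrt(29))/609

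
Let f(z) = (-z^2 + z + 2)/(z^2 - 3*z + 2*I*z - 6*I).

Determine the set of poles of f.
{-2*I, 3}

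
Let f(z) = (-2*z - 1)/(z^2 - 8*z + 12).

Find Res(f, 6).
-13/4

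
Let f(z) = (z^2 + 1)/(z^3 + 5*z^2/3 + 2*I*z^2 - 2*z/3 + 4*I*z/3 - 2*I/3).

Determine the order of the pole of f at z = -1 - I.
Factor the denominator:
  z^3 + 5*z^2/3 + 2*I*z^2 - 2*z/3 + 4*I*z/3 - 2*I/3 = (z + 1 + I)^2*(z - 1/3)

The numerator P(z) = z^2 + 1 has P(-1 - I) = 1 + 2*I ≠ 0, so no factor of (z + 1 + I) cancels.
Near z = -1 - I we can therefore write f(z) = g(z)/(z + 1 + I)^2 with g analytic at -1 - I and g(-1 - I) ≠ 0 (g is the numerator divided by the remaining denominator factors).

Hence z = -1 - I is a pole of order 2.

Final answer: 2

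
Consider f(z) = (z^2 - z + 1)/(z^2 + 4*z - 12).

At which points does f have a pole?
The singularities of f are the zeros of the denominator. Factoring,
  z^2 + 4*z - 12 = (z - 2)*(z + 6)
so the candidates are z = 2, z = -6.

Check the numerator P(z) = z^2 - z + 1 at each one:
  P(2) = 3 ≠ 0, so z = 2 is a (simple) pole.
  P(-6) = 43 ≠ 0, so z = -6 is a (simple) pole.

Poles of f: {-6, 2}

Final answer: {-6, 2}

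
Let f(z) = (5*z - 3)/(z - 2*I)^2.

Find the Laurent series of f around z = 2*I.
Put w = z - (2*I), i.e. z = w + 2*I. The denominator is w^2, so it suffices to rewrite the numerator in powers of w.

P(z) = 5*z - 3
P(w + 2*I) = -3 + 10*I + 5*w

Dividing each term by w^2:
  f = (-3 + 10*I)/w^2 + 5/w

Substituting back w = z - 2*I:
  f(z) = (-3 + 10*I)/(z - 2*I)^2 + 5/(z - 2*I)

The series is finite because the numerator is a polynomial; the negative powers form the principal part, and the coefficient of 1/(z - 2*I) gives Res(f, 2*I) = 5.

Final answer: (-3 + 10*I)/(z - 2*I)^2 + 5/(z - 2*I)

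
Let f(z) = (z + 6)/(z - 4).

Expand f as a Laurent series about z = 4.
Put w = z - (4), i.e. z = w + 4. The denominator is w, so it suffices to rewrite the numerator in powers of w.

P(z) = z + 6
P(w + 4) = 10 + w

Dividing each term by w:
  f = 10/w + 1

Substituting back w = z - 4:
  f(z) = 10/(z - 4) + 1

The series is finite because the numerator is a polynomial; the negative powers form the principal part, and the coefficient of 1/(z - 4) gives Res(f, 4) = 10.

Final answer: 10/(z - 4) + 1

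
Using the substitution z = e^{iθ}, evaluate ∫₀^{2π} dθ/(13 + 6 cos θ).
Let J = ∫₀^{2π} dθ/(13 + 6 cos θ).
Put z = e^{iθ}: then cos θ = (z + 1/z)/2, dθ = dz/(iz), and z runs once counterclockwise around |z| = 1:
  J = ∮_{|z|=1} 1/(13 + 6*(z + 1/z)/2) · dz/(iz) = (2/i) ∮_{|z|=1} dz/(6*z^2 + 26*z + 6).
The roots of 6*z^2 + 26*z + 6 are z = (-13 ± sqrt(13^2 - 6^2))/6, with sqrt(133) = sqrt(133); their product is 1, so only z₊ = -13/6 + sqrt(133)/6 lies inside the unit circle (z₋ = -13/6 - sqrt(133)/6 lies outside).
z₊ is a simple zero of q(z) = 6*z^2 + 26*z + 6, so Res(1/q, z₊) = 1/q'(z₊) with q'(z) = 12*z + 26; and q'(z₊) = 6*(z₊ - z₋) = 2*sqrt(133).
Therefore J = (2/i) · 2πi · 1/(2*sqrt(133)) = 2*pi/(sqrt(133)) = 2*sqrt(133)*pi/133

Final answer: 2*sqrt(133)*pi/133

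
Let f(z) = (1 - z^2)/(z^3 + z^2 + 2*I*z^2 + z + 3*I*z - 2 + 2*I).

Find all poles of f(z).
The singularities of f are the zeros of the denominator. Factoring,
  z^3 + z^2 + 2*I*z^2 + z + 3*I*z - 2 + 2*I = (z + 1 - I)*(z + 2*I)*(z + I)
so the candidates are z = -1 + I, z = -2*I, z = -I.

Check the numerator P(z) = 1 - z^2 at each one:
  P(-1 + I) = 1 + 2*I ≠ 0, so z = -1 + I is a (simple) pole.
  P(-2*I) = 5 ≠ 0, so z = -2*I is a (simple) pole.
  P(-I) = 2 ≠ 0, so z = -I is a (simple) pole.

Poles of f: {-1 + I, -2*I, -I}

Final answer: {-1 + I, -2*I, -I}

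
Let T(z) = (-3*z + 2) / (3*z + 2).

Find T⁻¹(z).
(-2*z + 2)/(3*z + 3)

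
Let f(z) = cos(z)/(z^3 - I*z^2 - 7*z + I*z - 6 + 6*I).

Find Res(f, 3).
(4/85 + I/85)*cos(3)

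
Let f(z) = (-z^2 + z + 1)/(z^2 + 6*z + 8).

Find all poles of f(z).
The singularities of f are the zeros of the denominator. Factoring,
  z^2 + 6*z + 8 = (z + 4)*(z + 2)
so the candidates are z = -4, z = -2.

Check the numerator P(z) = -z^2 + z + 1 at each one:
  P(-4) = -19 ≠ 0, so z = -4 is a (simple) pole.
  P(-2) = -5 ≠ 0, so z = -2 is a (simple) pole.

Poles of f: {-4, -2}

Final answer: {-4, -2}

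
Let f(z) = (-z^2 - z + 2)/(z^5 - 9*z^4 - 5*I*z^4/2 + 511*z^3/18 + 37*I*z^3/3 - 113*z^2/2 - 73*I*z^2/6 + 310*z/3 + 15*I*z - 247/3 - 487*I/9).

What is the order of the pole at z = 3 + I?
Factor the denominator:
  z^5 - 9*z^4 - 5*I*z^4/2 + 511*z^3/18 + 37*I*z^3/3 - 113*z^2/2 - 73*I*z^2/6 + 310*z/3 + 15*I*z - 247/3 - 487*I/9 = (z - 3 - I)^3*(z - 1/3 - 3*I/2)*(z + 1/3 + 2*I)

The numerator P(z) = -z^2 - z + 2 has P(3 + I) = -9 - 7*I ≠ 0, so no factor of (z - 3 - I) cancels.
Near z = 3 + I we can therefore write f(z) = g(z)/(z - 3 - I)^3 with g analytic at 3 + I and g(3 + I) ≠ 0 (g is the numerator divided by the remaining denominator factors).

Hence z = 3 + I is a pole of order 3.

Final answer: 3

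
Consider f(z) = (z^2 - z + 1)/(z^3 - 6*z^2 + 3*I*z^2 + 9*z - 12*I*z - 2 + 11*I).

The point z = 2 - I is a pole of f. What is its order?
3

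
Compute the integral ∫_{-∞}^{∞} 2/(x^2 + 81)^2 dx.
Let f(z) = 2/(z^2 + 81)^2. The denominator has no real zeros and deg Q - deg P = 4 ≥ 2, so the integral of f over the upper semicircle |z| = R tends to 0 as R → ∞. Closing the contour in the upper half-plane,
  ∫_{-∞}^{∞} f(x) dx = 2πi · Σ Res(f, z_k)  over the poles with Im z_k > 0.

Zeros of the denominator: z^2 + 81 = 0 gives z = ±9*I.
Upper half-plane: z = 9*I (a pole of order 2).

Write f(z) = g(z)/(z - 9*I)^2 with g(z) = 2/(z + 9*I)^2. For a double pole, Res(f, z₀) = g'(z₀):
  g'(z) = -4/(z + 9*I)^3
  Res(f, 9*I) = g'(9*I) = -I/1458

∫_{-∞}^{∞} f(x) dx = 2πi · (-I/1458) = pi/729

Final answer: pi/729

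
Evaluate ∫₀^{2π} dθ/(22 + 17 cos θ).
Let J = ∫₀^{2π} dθ/(22 + 17 cos θ).
Put z = e^{iθ}: then cos θ = (z + 1/z)/2, dθ = dz/(iz), and z runs once counterclockwise around |z| = 1:
  J = ∮_{|z|=1} 1/(22 + 17*(z + 1/z)/2) · dz/(iz) = (2/i) ∮_{|z|=1} dz/(17*z^2 + 44*z + 17).
The roots of 17*z^2 + 44*z + 17 are z = (-22 ± sqrt(22^2 - 17^2))/17, with sqrt(195) = sqrt(195); their product is 1, so only z₊ = -22/17 + sqrt(195)/17 lies inside the unit circle (z₋ = -22/17 - sqrt(195)/17 lies outside).
z₊ is a simple zero of q(z) = 17*z^2 + 44*z + 17, so Res(1/q, z₊) = 1/q'(z₊) with q'(z) = 34*z + 44; and q'(z₊) = 17*(z₊ - z₋) = 2*sqrt(195).
Therefore J = (2/i) · 2πi · 1/(2*sqrt(195)) = 2*pi/(sqrt(195)) = 2*sqrt(195)*pi/195

Final answer: 2*sqrt(195)*pi/195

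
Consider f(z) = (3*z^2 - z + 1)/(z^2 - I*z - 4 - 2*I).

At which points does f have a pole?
The singularities of f are the zeros of the denominator. Factoring,
  z^2 - I*z - 4 - 2*I = (z + 2)*(z - 2 - I)
so the candidates are z = -2, z = 2 + I.

Check the numerator P(z) = 3*z^2 - z + 1 at each one:
  P(-2) = 15 ≠ 0, so z = -2 is a (simple) pole.
  P(2 + I) = 8 + 11*I ≠ 0, so z = 2 + I is a (simple) pole.

Poles of f: {-2, 2 + I}

Final answer: {-2, 2 + I}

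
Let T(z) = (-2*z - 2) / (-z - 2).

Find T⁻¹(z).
Set w = T(z) = (-2*z - 2) / (-z - 2) and solve for z:
  w*(-z - 2) = -2*z - 2
  -2*w + z*(2 - w) + 2 = 0
  z*(2 - w) = 2*w - 2
  z = (2 - 2*w)/(w - 2)
Renaming the variable, T⁻¹(z) = (-2*z + 2)/(z - 2).
(Check: ad - bc = 2 ≠ 0, so T is invertible.)

Final answer: (-2*z + 2)/(z - 2)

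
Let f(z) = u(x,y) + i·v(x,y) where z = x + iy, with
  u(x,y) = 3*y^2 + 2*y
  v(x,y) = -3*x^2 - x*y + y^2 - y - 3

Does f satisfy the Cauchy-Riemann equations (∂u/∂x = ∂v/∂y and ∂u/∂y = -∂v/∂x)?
∂u/∂x = 0
∂v/∂y = -x + 2*y - 1
∂u/∂y = 6*y + 2
∂v/∂x = -6*x - y
∂u/∂x ≠ ∂v/∂y and ∂u/∂y ≠ -∂v/∂x; the Cauchy-Riemann equations are not satisfied, so f is not analytic.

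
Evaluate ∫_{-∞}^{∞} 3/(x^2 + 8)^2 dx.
Let f(z) = 3/(z^2 + 8)^2. The denominator has no real zeros and deg Q - deg P = 4 ≥ 2, so the integral of f over the upper semicircle |z| = R tends to 0 as R → ∞. Closing the contour in the upper half-plane,
  ∫_{-∞}^{∞} f(x) dx = 2πi · Σ Res(f, z_k)  over the poles with Im z_k > 0.

Zeros of the denominator: z^2 + 8 = 0 gives z = ±2*sqrt(2)*I.
Upper half-plane: z = 2*sqrt(2)*I (a pole of order 2).

Write f(z) = g(z)/(z - 2*sqrt(2)*I)^2 with g(z) = 3/(z + 2*sqrt(2)*I)^2. For a double pole, Res(f, z₀) = g'(z₀):
  g'(z) = -6/(z + 2*sqrt(2)*I)^3
  Res(f, 2*sqrt(2)*I) = g'(2*sqrt(2)*I) = -3*sqrt(2)*I/128

∫_{-∞}^{∞} f(x) dx = 2πi · (-3*sqrt(2)*I/128) = 3*sqrt(2)*pi/64

Final answer: 3*sqrt(2)*pi/64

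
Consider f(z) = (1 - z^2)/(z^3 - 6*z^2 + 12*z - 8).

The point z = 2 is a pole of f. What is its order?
3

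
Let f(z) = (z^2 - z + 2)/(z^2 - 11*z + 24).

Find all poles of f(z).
The singularities of f are the zeros of the denominator. Factoring,
  z^2 - 11*z + 24 = (z - 8)*(z - 3)
so the candidates are z = 8, z = 3.

Check the numerator P(z) = z^2 - z + 2 at each one:
  P(8) = 58 ≠ 0, so z = 8 is a (simple) pole.
  P(3) = 8 ≠ 0, so z = 3 is a (simple) pole.

Poles of f: {3, 8}

Final answer: {3, 8}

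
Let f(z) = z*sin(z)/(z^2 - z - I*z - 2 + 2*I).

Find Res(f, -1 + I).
Write f(z) = P(z)/Q(z) with P(z) = z*sin(z) and Q(z) = z^2 - z - I*z - 2 + 2*I.
The denominator factors as Q(z) = (z - 2)*(z + 1 - I), so z = -1 + I is a simple zero of Q and P is analytic there; z = -1 + I is therefore a simple pole and
  Res(f, z₀) = P(z₀)/Q'(z₀).

Q'(z) = 2*z - 1 - I, so Q'(-1 + I) = -3 + I.
P(-1 + I) = (1 - I)*sin(1 - I).

Res(f, -1 + I) = ((1 - I)*sin(1 - I))/(-3 + I) = (-2/5 + I/5)*sin(1 - I)

Final answer: (-2/5 + I/5)*sin(1 - I)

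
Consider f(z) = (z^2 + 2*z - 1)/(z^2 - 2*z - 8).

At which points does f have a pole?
{-2, 4}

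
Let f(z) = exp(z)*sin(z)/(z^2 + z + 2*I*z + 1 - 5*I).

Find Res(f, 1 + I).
Write f(z) = P(z)/Q(z) with P(z) = exp(z)*sin(z) and Q(z) = z^2 + z + 2*I*z + 1 - 5*I.
The denominator factors as Q(z) = (z - 1 - I)*(z + 2 + 3*I), so z = 1 + I is a simple zero of Q and P is analytic there; z = 1 + I is therefore a simple pole and
  Res(f, z₀) = P(z₀)/Q'(z₀).

Q'(z) = 2*z + 1 + 2*I, so Q'(1 + I) = 3 + 4*I.
P(1 + I) = exp(1 + I)*sin(1 + I).

Res(f, 1 + I) = (exp(1 + I)*sin(1 + I))/(3 + 4*I) = (3/25 - 4*I/25)*exp(1 + I)*sin(1 + I)

Final answer: (3/25 - 4*I/25)*exp(1 + I)*sin(1 + I)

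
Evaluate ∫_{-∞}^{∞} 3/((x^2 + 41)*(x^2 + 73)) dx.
Let f(z) = 3/((z^2 + 41)*(z^2 + 73)). The denominator has no real zeros and deg Q - deg P = 4 ≥ 2, so the integral of f over the upper semicircle |z| = R tends to 0 as R → ∞. Closing the contour in the upper half-plane,
  ∫_{-∞}^{∞} f(x) dx = 2πi · Σ Res(f, z_k)  over the poles with Im z_k > 0.

Zeros of the denominator: z^2 + 73 = 0 gives z = ±sqrt(73)*I; z^2 + 41 = 0 gives z = ±sqrt(41)*I.
Upper half-plane: z = sqrt(41)*I, z = sqrt(73)*I (simple).

Each pole is a simple zero of Q(z) = z^4 + 114*z^2 + 2993, so Res(f, z₀) = P(z₀)/Q'(z₀) with P(z) = 3, Q'(z) = 4*z^3 + 228*z:
  Res(f, sqrt(41)*I) = (3)/(64*sqrt(41)*I) = -3*sqrt(41)*I/2624
  Res(f, sqrt(73)*I) = (3)/(-64*sqrt(73)*I) = 3*sqrt(73)*I/4672

Sum of residues: 3*I*(-73*sqrt(41) + 41*sqrt(73))/191552
∫_{-∞}^{∞} f(x) dx = 2πi · (3*I*(-73*sqrt(41) + 41*sqrt(73))/191552) = 3*pi*(-41*sqrt(73) + 73*sqrt(41))/95776

Final answer: 3*pi*(-41*sqrt(73) + 73*sqrt(41))/95776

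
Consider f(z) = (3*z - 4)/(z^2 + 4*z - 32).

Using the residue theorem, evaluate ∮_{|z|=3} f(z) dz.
By the residue theorem, ∮_C f(z) dz = 2πi · (sum of the residues of f at the poles inside |z| = 3).

The denominator factors as (z - 4)*(z + 8), so the singularities of f are simple poles at z = 4, z = -8.
  |4|² = 16 > 9 = 3², so this pole is outside the contour.
  |-8|² = 64 > 9 = 3², so this pole is outside the contour.

No pole lies inside the contour, so f is analytic on and inside C and the integral is 0 (Cauchy's theorem).

Final answer: 0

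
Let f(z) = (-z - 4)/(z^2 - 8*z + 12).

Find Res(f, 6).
Write f(z) = P(z)/Q(z) with P(z) = -z - 4 and Q(z) = z^2 - 8*z + 12.
The denominator factors as Q(z) = (z - 2)*(z - 6), so z = 6 is a simple zero of Q and P is analytic there; z = 6 is therefore a simple pole and
  Res(f, z₀) = P(z₀)/Q'(z₀).

Q'(z) = 2*z - 8, so Q'(6) = 4.
P(6) = -10.

Res(f, 6) = (-10)/(4) = -5/2

Final answer: -5/2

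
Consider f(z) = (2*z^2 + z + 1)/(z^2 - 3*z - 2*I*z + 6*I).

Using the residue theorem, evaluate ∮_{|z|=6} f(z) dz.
By the residue theorem, ∮_C f(z) dz = 2πi · (sum of the residues of f at the poles inside |z| = 6).

The denominator factors as (z - 3)*(z - 2*I), so the singularities of f are simple poles at z = 3, z = 2*I.
  |3|² = 9 < 36 = 6², so this pole is inside the contour.
  |2*I|² = 4 < 36 = 6², so this pole is inside the contour.

With P(z) = 2*z^2 + z + 1 and Q(z) = z^2 - 3*z - 2*I*z + 6*I, each pole is simple, so Res(f, z₀) = P(z₀)/Q'(z₀) with Q'(z) = 2*z - 3 - 2*I.
  Res(f, 3) = P(3)/Q'(3) = (22)/(3 - 2*I) = 66/13 + 44*I/13
  Res(f, 2*I) = P(2*I)/Q'(2*I) = (-7 + 2*I)/(-3 + 2*I) = 25/13 + 8*I/13

Sum of residues inside C: 7 + 4*I
∮_C f(z) dz = 2πi · (7 + 4*I) = pi*(-8 + 14*I)

Final answer: pi*(-8 + 14*I)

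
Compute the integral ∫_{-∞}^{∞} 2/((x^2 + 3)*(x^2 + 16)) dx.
Let f(z) = 2/((z^2 + 3)*(z^2 + 16)). The denominator has no real zeros and deg Q - deg P = 4 ≥ 2, so the integral of f over the upper semicircle |z| = R tends to 0 as R → ∞. Closing the contour in the upper half-plane,
  ∫_{-∞}^{∞} f(x) dx = 2πi · Σ Res(f, z_k)  over the poles with Im z_k > 0.

Zeros of the denominator: z^2 + 16 = 0 gives z = ±4*I; z^2 + 3 = 0 gives z = ±sqrt(3)*I.
Upper half-plane: z = 4*I, z = sqrt(3)*I (simple).

Each pole is a simple zero of Q(z) = z^4 + 19*z^2 + 48, so Res(f, z₀) = P(z₀)/Q'(z₀) with P(z) = 2, Q'(z) = 4*z^3 + 38*z:
  Res(f, 4*I) = (2)/(-104*I) = I/52
  Res(f, sqrt(3)*I) = (2)/(26*sqrt(3)*I) = -sqrt(3)*I/39

Sum of residues: I*(3 - 4*sqrt(3))/156
∫_{-∞}^{∞} f(x) dx = 2πi · (I*(3 - 4*sqrt(3))/156) = pi*(-3 + 4*sqrt(3))/78

Final answer: pi*(-3 + 4*sqrt(3))/78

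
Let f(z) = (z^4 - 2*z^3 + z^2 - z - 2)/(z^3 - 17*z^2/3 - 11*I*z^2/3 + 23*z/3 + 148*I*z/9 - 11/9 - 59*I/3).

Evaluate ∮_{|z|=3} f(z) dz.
pi*(-8066/6525 + 1063*I/6525)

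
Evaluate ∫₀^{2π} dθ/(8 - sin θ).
Call the integral J. The integrand is 2π-periodic and we integrate over a full period, so shifting θ does not change the value (θ → θ + π/2 turns sin θ into cos θ; θ → θ + π flips the sign of the trig term). Hence
  J = ∫₀^{2π} dθ/(8 + cos θ).
Put z = e^{iθ}: then cos θ = (z + 1/z)/2, dθ = dz/(iz), and z runs once counterclockwise around |z| = 1:
  J = ∮_{|z|=1} 1/(8 + (z + 1/z)/2) · dz/(iz) = (2/i) ∮_{|z|=1} dz/(z^2 + 16*z + 1).
The roots of z^2 + 16*z + 1 are z = (-8 ± sqrt(8^2 - 1^2)), with sqrt(63) = 3*sqrt(7); their product is 1, so only z₊ = -8 + 3*sqrt(7) lies inside the unit circle (z₋ = -8 - 3*sqrt(7) lies outside).
z₊ is a simple zero of q(z) = z^2 + 16*z + 1, so Res(1/q, z₊) = 1/q'(z₊) with q'(z) = 2*z + 16; and q'(z₊) = (z₊ - z₋) = 6*sqrt(7).
Therefore J = (2/i) · 2πi · 1/(6*sqrt(7)) = 2*pi/(3*sqrt(7)) = 2*sqrt(7)*pi/21

Final answer: 2*sqrt(7)*pi/21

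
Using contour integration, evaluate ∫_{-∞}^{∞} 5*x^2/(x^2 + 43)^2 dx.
Let f(z) = 5*z^2/(z^2 + 43)^2. The denominator has no real zeros and deg Q - deg P = 2 ≥ 2, so the integral of f over the upper semicircle |z| = R tends to 0 as R → ∞. Closing the contour in the upper half-plane,
  ∫_{-∞}^{∞} f(x) dx = 2πi · Σ Res(f, z_k)  over the poles with Im z_k > 0.

Zeros of the denominator: z^2 + 43 = 0 gives z = ±sqrt(43)*I.
Upper half-plane: z = sqrt(43)*I (a pole of order 2).

Write f(z) = g(z)/(z - sqrt(43)*I)^2 with g(z) = 5*z^2/(z + sqrt(43)*I)^2. For a double pole, Res(f, z₀) = g'(z₀):
  g'(z) = 10*sqrt(43)*I*z/(z + sqrt(43)*I)^3
  Res(f, sqrt(43)*I) = g'(sqrt(43)*I) = -5*sqrt(43)*I/172

∫_{-∞}^{∞} f(x) dx = 2πi · (-5*sqrt(43)*I/172) = 5*sqrt(43)*pi/86

Final answer: 5*sqrt(43)*pi/86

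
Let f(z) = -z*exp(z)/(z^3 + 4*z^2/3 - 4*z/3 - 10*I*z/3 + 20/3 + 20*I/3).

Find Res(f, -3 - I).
Write f(z) = P(z)/Q(z) with P(z) = -z*exp(z) and Q(z) = z^3 + 4*z^2/3 - 4*z/3 - 10*I*z/3 + 20/3 + 20*I/3.
The denominator factors as Q(z) = (z - 1 + I)*(z - 2/3 - 2*I)*(z + 3 + I), so z = -3 - I is a simple zero of Q and P is analytic there; z = -3 - I is therefore a simple pole and
  Res(f, z₀) = P(z₀)/Q'(z₀).

Q'(z) = 3*z^2 + 8*z/3 - 4/3 - 10*I/3, so Q'(-3 - I) = 44/3 + 12*I.
P(-3 - I) = (3 + I)*exp(-3 - I).

Res(f, -3 - I) = ((3 + I)*exp(-3 - I))/(44/3 + 12*I) = (63/404 - 6*I/101)*exp(-3 - I)

Final answer: (63/404 - 6*I/101)*exp(-3 - I)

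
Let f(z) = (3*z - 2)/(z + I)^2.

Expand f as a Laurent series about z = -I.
Put w = z - (-I), i.e. z = w - I. The denominator is w^2, so it suffices to rewrite the numerator in powers of w.

P(z) = 3*z - 2
P(w - I) = -2 - 3*I + 3*w

Dividing each term by w^2:
  f = (-2 - 3*I)/w^2 + 3/w

Substituting back w = z + I:
  f(z) = (-2 - 3*I)/(z + I)^2 + 3/(z + I)

The series is finite because the numerator is a polynomial; the negative powers form the principal part, and the coefficient of 1/(z + I) gives Res(f, -I) = 3.

Final answer: (-2 - 3*I)/(z + I)^2 + 3/(z + I)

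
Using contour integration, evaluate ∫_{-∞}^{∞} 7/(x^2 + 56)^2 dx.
sqrt(14)*pi/448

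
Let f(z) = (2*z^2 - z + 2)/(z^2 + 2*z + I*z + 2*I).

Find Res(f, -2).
-24/5 - 12*I/5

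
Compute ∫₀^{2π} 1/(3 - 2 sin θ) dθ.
Call the integral J. The integrand is 2π-periodic and we integrate over a full period, so shifting θ does not change the value (θ → θ + π/2 turns sin θ into cos θ; θ → θ + π flips the sign of the trig term). Hence
  J = ∫₀^{2π} dθ/(3 + 2 cos θ).
Put z = e^{iθ}: then cos θ = (z + 1/z)/2, dθ = dz/(iz), and z runs once counterclockwise around |z| = 1:
  J = ∮_{|z|=1} 1/(3 + 2*(z + 1/z)/2) · dz/(iz) = (2/i) ∮_{|z|=1} dz/(2*z^2 + 6*z + 2).
The roots of 2*z^2 + 6*z + 2 are z = (-3 ± sqrt(3^2 - 2^2))/2, with sqrt(5) = sqrt(5); their product is 1, so only z₊ = -3/2 + sqrt(5)/2 lies inside the unit circle (z₋ = -3/2 - sqrt(5)/2 lies outside).
z₊ is a simple zero of q(z) = 2*z^2 + 6*z + 2, so Res(1/q, z₊) = 1/q'(z₊) with q'(z) = 4*z + 6; and q'(z₊) = 2*(z₊ - z₋) = 2*sqrt(5).
Therefore J = (2/i) · 2πi · 1/(2*sqrt(5)) = 2*pi/(sqrt(5)) = 2*sqrt(5)*pi/5

Final answer: 2*sqrt(5)*pi/5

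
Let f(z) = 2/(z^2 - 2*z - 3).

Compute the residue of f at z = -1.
Write f(z) = P(z)/Q(z) with P(z) = 2 and Q(z) = z^2 - 2*z - 3.
The denominator factors as Q(z) = (z - 3)*(z + 1), so z = -1 is a simple zero of Q and P is analytic there; z = -1 is therefore a simple pole and
  Res(f, z₀) = P(z₀)/Q'(z₀).

Q'(z) = 2*z - 2, so Q'(-1) = -4.
P(-1) = 2.

Res(f, -1) = (2)/(-4) = -1/2

Final answer: -1/2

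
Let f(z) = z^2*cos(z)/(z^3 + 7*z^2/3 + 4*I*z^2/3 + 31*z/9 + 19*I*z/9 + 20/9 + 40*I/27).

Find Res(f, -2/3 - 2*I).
(68/117 - 76*I/117)*cos(2/3 + 2*I)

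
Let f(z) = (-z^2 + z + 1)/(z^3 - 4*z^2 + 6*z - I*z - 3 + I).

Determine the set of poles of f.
The singularities of f are the zeros of the denominator. Factoring,
  z^3 - 4*z^2 + 6*z - I*z - 3 + I = (z - 2 - I)*(z - 1 + I)*(z - 1)
so the candidates are z = 2 + I, z = 1 - I, z = 1.

Check the numerator P(z) = -z^2 + z + 1 at each one:
  P(2 + I) = -3*I ≠ 0, so z = 2 + I is a (simple) pole.
  P(1 - I) = 2 + I ≠ 0, so z = 1 - I is a (simple) pole.
  P(1) = 1 ≠ 0, so z = 1 is a (simple) pole.

Poles of f: {1 - I, 1, 2 + I}

Final answer: {1 - I, 1, 2 + I}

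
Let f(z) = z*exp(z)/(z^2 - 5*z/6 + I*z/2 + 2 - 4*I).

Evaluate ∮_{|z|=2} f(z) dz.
0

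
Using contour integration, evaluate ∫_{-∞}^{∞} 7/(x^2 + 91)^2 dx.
Let f(z) = 7/(z^2 + 91)^2. The denominator has no real zeros and deg Q - deg P = 4 ≥ 2, so the integral of f over the upper semicircle |z| = R tends to 0 as R → ∞. Closing the contour in the upper half-plane,
  ∫_{-∞}^{∞} f(x) dx = 2πi · Σ Res(f, z_k)  over the poles with Im z_k > 0.

Zeros of the denominator: z^2 + 91 = 0 gives z = ±sqrt(91)*I.
Upper half-plane: z = sqrt(91)*I (a pole of order 2).

Write f(z) = g(z)/(z - sqrt(91)*I)^2 with g(z) = 7/(z + sqrt(91)*I)^2. For a double pole, Res(f, z₀) = g'(z₀):
  g'(z) = -14/(z + sqrt(91)*I)^3
  Res(f, sqrt(91)*I) = g'(sqrt(91)*I) = -sqrt(91)*I/4732

∫_{-∞}^{∞} f(x) dx = 2πi · (-sqrt(91)*I/4732) = sqrt(91)*pi/2366

Final answer: sqrt(91)*pi/2366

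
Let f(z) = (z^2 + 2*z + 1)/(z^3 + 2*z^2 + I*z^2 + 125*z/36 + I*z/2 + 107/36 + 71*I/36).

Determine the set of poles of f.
The singularities of f are the zeros of the denominator. Factoring,
  z^3 + 2*z^2 + I*z^2 + 125*z/36 + I*z/2 + 107/36 + 71*I/36 = (z + 2/3 + 3*I/2)*(z + 1/3 - 3*I/2)*(z + 1 + I)
so the candidates are z = -2/3 - 3*I/2, z = -1/3 + 3*I/2, z = -1 - I.

Check the numerator P(z) = z^2 + 2*z + 1 at each one:
  P(-2/3 - 3*I/2) = -77/36 - I ≠ 0, so z = -2/3 - 3*I/2 is a (simple) pole.
  P(-1/3 + 3*I/2) = -65/36 + 2*I ≠ 0, so z = -1/3 + 3*I/2 is a (simple) pole.
  P(-1 - I) = -1 ≠ 0, so z = -1 - I is a (simple) pole.

Poles of f: {-1 - I, -2/3 - 3*I/2, -1/3 + 3*I/2}

Final answer: {-1 - I, -2/3 - 3*I/2, -1/3 + 3*I/2}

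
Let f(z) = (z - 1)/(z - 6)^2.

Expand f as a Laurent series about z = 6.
Put w = z - (6), i.e. z = w + 6. The denominator is w^2, so it suffices to rewrite the numerator in powers of w.

P(z) = z - 1
P(w + 6) = 5 + w

Dividing each term by w^2:
  f = 5/w^2 + 1/w

Substituting back w = z - 6:
  f(z) = 5/(z - 6)^2 + 1/(z - 6)

The series is finite because the numerator is a polynomial; the negative powers form the principal part, and the coefficient of 1/(z - 6) gives Res(f, 6) = 1.

Final answer: 5/(z - 6)^2 + 1/(z - 6)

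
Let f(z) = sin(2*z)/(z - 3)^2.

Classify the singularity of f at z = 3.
Write f(z) = g(z)/(z - 3)^2 with g(z) = sin(2*z).
g is entire and g(3) = sin(6) ≠ 0, so no factor of (z - 3) cancels: the Laurent expansion of f about z = 3 starts at the power -2, i.e. lim_{z→z₀} (z - z₀)^2 f(z) = sin(6) is finite and nonzero.
So z = 3 is a pole of order 2.

Final answer: pole of order 2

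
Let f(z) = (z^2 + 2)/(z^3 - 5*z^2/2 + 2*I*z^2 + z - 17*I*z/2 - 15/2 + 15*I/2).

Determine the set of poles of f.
{-1 - 3*I, 1/2 + I, 3}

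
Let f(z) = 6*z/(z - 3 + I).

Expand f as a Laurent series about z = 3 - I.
(18 - 6*I)/(z - 3 + I) + 6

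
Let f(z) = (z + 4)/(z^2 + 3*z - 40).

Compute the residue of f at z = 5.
Write f(z) = P(z)/Q(z) with P(z) = z + 4 and Q(z) = z^2 + 3*z - 40.
The denominator factors as Q(z) = (z + 8)*(z - 5), so z = 5 is a simple zero of Q and P is analytic there; z = 5 is therefore a simple pole and
  Res(f, z₀) = P(z₀)/Q'(z₀).

Q'(z) = 2*z + 3, so Q'(5) = 13.
P(5) = 9.

Res(f, 5) = (9)/(13) = 9/13

Final answer: 9/13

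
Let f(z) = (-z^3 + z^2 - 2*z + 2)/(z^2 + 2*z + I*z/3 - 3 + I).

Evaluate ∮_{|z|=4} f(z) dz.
By the residue theorem, ∮_C f(z) dz = 2πi · (sum of the residues of f at the poles inside |z| = 4).

The denominator factors as (z - 1 + I/3)*(z + 3), so the singularities of f are simple poles at z = 1 - I/3, z = -3.
  |1 - I/3|² = 10/9 < 16 = 4², so this pole is inside the contour.
  |-3|² = 9 < 16 = 4², so this pole is inside the contour.

With P(z) = -z^3 + z^2 - 2*z + 2 and Q(z) = z^2 + 2*z + I*z/3 - 3 + I, each pole is simple, so Res(f, z₀) = P(z₀)/Q'(z₀) with Q'(z) = 2*z + 2 + I/3.
  Res(f, 1 - I/3) = P(1 - I/3)/Q'(1 - I/3) = (2/9 + 26*I/27)/(4 - I/3) = 46/1305 + 106*I/435
  Res(f, -3) = P(-3)/Q'(-3) = (44)/(-4 + I/3) = -1584/145 - 132*I/145

Sum of residues inside C: -98/9 - 2*I/3
∮_C f(z) dz = 2πi · (-98/9 - 2*I/3) = pi*(4/3 - 196*I/9)

Final answer: pi*(4/3 - 196*I/9)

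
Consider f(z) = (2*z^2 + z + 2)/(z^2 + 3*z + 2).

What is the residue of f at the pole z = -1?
Write f(z) = P(z)/Q(z) with P(z) = 2*z^2 + z + 2 and Q(z) = z^2 + 3*z + 2.
The denominator factors as Q(z) = (z + 1)*(z + 2), so z = -1 is a simple zero of Q and P is analytic there; z = -1 is therefore a simple pole and
  Res(f, z₀) = P(z₀)/Q'(z₀).

Q'(z) = 2*z + 3, so Q'(-1) = 1.
P(-1) = 3.

Res(f, -1) = (3)/(1) = 3

Final answer: 3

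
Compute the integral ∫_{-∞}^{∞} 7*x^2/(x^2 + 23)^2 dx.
Let f(z) = 7*z^2/(z^2 + 23)^2. The denominator has no real zeros and deg Q - deg P = 2 ≥ 2, so the integral of f over the upper semicircle |z| = R tends to 0 as R → ∞. Closing the contour in the upper half-plane,
  ∫_{-∞}^{∞} f(x) dx = 2πi · Σ Res(f, z_k)  over the poles with Im z_k > 0.

Zeros of the denominator: z^2 + 23 = 0 gives z = ±sqrt(23)*I.
Upper half-plane: z = sqrt(23)*I (a pole of order 2).

Write f(z) = g(z)/(z - sqrt(23)*I)^2 with g(z) = 7*z^2/(z + sqrt(23)*I)^2. For a double pole, Res(f, z₀) = g'(z₀):
  g'(z) = 14*sqrt(23)*I*z/(z + sqrt(23)*I)^3
  Res(f, sqrt(23)*I) = g'(sqrt(23)*I) = -7*sqrt(23)*I/92

∫_{-∞}^{∞} f(x) dx = 2πi · (-7*sqrt(23)*I/92) = 7*sqrt(23)*pi/46

Final answer: 7*sqrt(23)*pi/46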